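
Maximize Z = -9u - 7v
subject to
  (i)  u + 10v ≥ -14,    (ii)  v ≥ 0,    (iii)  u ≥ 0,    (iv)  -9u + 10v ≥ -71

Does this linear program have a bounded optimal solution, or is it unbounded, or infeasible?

Feasible corners and Z = -9u - 7v:
  (0, 0) → Z = 0
  (71/9, 0) → Z = -71
The feasible region has finitely many vertices and no improving ray; the maximum is 0 at (0, 0).

bounded optimum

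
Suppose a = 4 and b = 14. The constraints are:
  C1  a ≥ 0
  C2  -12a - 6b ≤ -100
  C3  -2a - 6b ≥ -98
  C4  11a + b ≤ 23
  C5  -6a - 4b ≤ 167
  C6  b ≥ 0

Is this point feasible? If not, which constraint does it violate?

not feasible — violates C4

Constraint C4: 11a + b = 58, which is not ≤ 23. All other constraints are satisfied.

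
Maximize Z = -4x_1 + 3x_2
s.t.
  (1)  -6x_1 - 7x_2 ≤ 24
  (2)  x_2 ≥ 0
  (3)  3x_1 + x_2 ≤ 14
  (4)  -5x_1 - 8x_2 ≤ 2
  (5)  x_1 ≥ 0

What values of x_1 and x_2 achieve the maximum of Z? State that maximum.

x_1 = 0, x_2 = 14, maximum Z = 42

Corner points and Z = -4x_1 + 3x_2:
  (14/3, 0) → Z = -56/3
  (0, 0) → Z = 0
  (0, 14) → Z = 42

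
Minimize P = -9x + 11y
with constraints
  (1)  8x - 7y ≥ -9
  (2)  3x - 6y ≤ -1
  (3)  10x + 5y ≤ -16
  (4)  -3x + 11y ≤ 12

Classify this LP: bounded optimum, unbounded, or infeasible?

Corner points and P = -9x + 11y:
  (-47/27, -19/27) → P = 214/27
  (-157/110, -19/55) → P = 199/22
  (-101/75, -38/75) → P = 491/75
The feasible region has finitely many vertices and no improving ray; the minimum is 491/75 at (-101/75, -38/75).

bounded optimum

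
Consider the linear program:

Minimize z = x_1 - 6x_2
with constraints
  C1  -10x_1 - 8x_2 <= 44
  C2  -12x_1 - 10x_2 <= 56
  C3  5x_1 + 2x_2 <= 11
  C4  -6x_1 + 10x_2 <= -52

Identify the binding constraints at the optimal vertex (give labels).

C3 and C4

Corner points and z = x_1 - 6x_2:
  (2, -8) → z = 50
  (-6/37, -196/37) → z = 1170/37
  (111/13, -206/13) → z = 1347/13
  (107/31, -97/31) → z = 689/31

The minimum is at (107/31, -97/31). Substituting into each constraint, equality holds for C3 and C4; the remaining constraints have slack.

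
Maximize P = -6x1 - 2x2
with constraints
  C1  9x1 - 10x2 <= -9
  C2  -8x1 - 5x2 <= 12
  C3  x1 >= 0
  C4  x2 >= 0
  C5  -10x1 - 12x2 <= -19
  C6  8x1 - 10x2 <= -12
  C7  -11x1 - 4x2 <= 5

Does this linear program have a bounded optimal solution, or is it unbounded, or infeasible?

Vertices and P = -6x1 - 2x2:
  (3, 18/5) → P = -126/5
  (0, 19/12) → P = -19/6
  (23/98, 68/49) → P = -205/49
The feasible region has finitely many vertices and no improving ray; the maximum is -19/6 at (0, 19/12).

bounded optimum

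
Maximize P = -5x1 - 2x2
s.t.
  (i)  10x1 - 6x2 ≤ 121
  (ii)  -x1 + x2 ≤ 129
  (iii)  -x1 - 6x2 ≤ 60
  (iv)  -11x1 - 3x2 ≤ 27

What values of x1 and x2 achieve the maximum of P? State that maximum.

Feasible corners and P = -5x1 - 2x2:
  (895/4, 1411/4) → P = -7297/4
  (61/11, -721/66) → P = -194/33
  (-207/7, 696/7) → P = -51
  (2/7, -211/21) → P = 56/3

The binding constraints are -x1 - 6x2 = 60 and -11x1 - 3x2 = 27.
Solving simultaneously gives x1 = 2/7, x2 = -211/21.

x1 = 2/7, x2 = -211/21, maximum P = 56/3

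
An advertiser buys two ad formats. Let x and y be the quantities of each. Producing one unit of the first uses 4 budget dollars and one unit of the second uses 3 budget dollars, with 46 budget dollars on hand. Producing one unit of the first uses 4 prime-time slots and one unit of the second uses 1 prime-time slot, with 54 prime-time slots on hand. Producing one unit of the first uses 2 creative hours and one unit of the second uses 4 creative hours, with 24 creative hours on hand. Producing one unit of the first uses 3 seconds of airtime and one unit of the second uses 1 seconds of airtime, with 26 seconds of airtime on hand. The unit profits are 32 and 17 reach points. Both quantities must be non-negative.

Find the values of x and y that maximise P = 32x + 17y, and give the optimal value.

x = 8, y = 2, maximum P = 290

Corner points and P = 32x + 17y:
  (0, 0) → P = 0
  (0, 6) → P = 102
  (26/3, 0) → P = 832/3
  (8, 2) → P = 290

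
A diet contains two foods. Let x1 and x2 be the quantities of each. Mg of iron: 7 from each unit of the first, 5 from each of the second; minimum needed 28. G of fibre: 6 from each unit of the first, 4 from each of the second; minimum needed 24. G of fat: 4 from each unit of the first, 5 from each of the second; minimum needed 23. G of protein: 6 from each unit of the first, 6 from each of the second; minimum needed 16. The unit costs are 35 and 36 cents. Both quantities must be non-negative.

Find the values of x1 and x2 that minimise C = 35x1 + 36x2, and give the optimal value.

Feasible corners and C = 35x1 + 36x2:
  (0, 6) → C = 216
  (23/4, 0) → C = 805/4
  (2, 3) → C = 178
The feasible region is unbounded (it extends along (0, 1), (1, 0)), but C strictly increases along every unbounded feasible direction, so there is no improving ray and the minimum is attained at a vertex.

x1 = 2, x2 = 3, minimum C = 178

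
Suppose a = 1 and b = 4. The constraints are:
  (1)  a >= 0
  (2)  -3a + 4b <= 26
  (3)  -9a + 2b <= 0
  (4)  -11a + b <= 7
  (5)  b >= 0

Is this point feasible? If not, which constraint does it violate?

feasible

(1): 1 ≥ 0 ✓
(2): 13 ≤ 26 ✓
(3): -1 ≤ 0 ✓
(4): -7 ≤ 7 ✓
(5): 4 ≥ 0 ✓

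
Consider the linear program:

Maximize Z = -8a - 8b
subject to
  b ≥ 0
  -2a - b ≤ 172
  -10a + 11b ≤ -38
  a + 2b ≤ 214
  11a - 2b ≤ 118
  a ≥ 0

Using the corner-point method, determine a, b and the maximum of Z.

a = 19/5, b = 0, maximum Z = -152/5

Corner points and Z = -8a - 8b:
  (19/5, 0) → Z = -152/5
  (118/11, 0) → Z = -944/11
  (1222/101, 762/101) → Z = -15872/101

The binding constraints are b = 0 and -10a + 11b = -38.
Solving simultaneously gives a = 19/5, b = 0.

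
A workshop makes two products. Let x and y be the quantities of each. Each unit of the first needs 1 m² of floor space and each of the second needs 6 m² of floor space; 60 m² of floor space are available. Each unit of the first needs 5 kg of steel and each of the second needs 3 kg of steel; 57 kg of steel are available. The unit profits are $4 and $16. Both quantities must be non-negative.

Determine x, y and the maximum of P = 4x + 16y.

x = 6, y = 9, maximum P = 168

At the optimal vertex, x + 6y = 60 and 5x + 3y = 57.
Solving simultaneously gives x = 6, y = 9.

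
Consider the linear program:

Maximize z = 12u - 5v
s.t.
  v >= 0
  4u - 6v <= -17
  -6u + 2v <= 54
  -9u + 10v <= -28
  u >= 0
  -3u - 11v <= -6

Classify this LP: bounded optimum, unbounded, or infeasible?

From the feasible point (169/7, 265/14), moving in the direction (10, 9) keeps every constraint satisfied while z increases without bound.

unbounded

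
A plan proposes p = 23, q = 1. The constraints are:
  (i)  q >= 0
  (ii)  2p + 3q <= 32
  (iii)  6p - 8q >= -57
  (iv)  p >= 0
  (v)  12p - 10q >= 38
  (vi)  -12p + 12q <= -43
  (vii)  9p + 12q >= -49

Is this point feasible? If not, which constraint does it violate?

Constraint (ii): 2p + 3q = 49, which is not ≤ 32. All other constraints are satisfied.

not feasible — violates (ii)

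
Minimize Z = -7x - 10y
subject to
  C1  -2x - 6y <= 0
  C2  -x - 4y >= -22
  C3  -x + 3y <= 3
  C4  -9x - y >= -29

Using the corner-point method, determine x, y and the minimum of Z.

x = 3, y = 2, minimum Z = -41

Vertices and Z = -7x - 10y:
  (-3/2, 1/2) → Z = 11/2
  (87/26, -29/26) → Z = -319/26
  (3, 2) → Z = -41

The binding constraints are -x + 3y = 3 and -9x - y = -29.
Solving simultaneously gives x = 3, y = 2.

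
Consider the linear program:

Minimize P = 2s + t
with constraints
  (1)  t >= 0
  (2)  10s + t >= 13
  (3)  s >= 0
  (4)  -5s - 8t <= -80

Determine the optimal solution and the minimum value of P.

Extreme points and P = 2s + t:
  (16, 0) → P = 32
  (0, 13) → P = 13
  (8/25, 49/5) → P = 261/25
The feasible region is unbounded (it extends along (0, 1), (1, 0)), but P strictly increases along every unbounded feasible direction, so there is no improving ray and the minimum is attained at a vertex.

s = 8/25, t = 49/5, minimum P = 261/25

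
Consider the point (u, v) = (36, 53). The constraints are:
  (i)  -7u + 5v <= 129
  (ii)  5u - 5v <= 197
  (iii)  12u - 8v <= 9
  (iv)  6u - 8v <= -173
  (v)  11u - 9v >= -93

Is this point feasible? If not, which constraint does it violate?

(i): 13 ≤ 129 ✓
(ii): -85 ≤ 197 ✓
(iii): 8 ≤ 9 ✓
(iv): -208 ≤ -173 ✓
(v): -81 ≥ -93 ✓

feasible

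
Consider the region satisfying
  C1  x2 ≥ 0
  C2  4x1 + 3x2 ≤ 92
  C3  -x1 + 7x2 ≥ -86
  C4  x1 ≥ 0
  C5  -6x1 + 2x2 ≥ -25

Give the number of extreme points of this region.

Of the 10 pairwise boundary intersections, those satisfying every inequality are:
  (0, 0)
  (25/6, 0)
  (0, 92/3)
  (259/26, 226/13)

4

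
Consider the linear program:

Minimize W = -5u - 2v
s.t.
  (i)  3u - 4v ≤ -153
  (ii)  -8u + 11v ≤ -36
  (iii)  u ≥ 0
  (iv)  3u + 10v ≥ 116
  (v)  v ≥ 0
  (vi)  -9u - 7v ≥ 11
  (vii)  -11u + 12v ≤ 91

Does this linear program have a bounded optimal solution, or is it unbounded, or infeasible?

infeasible

The boundaries -9u - 7v = 11 and -11u + 12v = 91 meet at (-769/185, 698/185), but that point violates 3u - 4v ≤ -153. Every candidate vertex is excluded by some other constraint, so the feasible region is empty.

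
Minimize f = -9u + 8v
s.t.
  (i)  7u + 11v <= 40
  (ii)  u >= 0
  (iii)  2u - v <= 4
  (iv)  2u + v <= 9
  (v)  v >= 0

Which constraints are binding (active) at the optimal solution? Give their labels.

(iii) and (v)

Corner points and f = -9u + 8v:
  (0, 40/11) → f = 320/11
  (84/29, 52/29) → f = -340/29
  (0, 0) → f = 0
  (2, 0) → f = -18

The minimum is at (2, 0). Substituting into each constraint, equality holds for (iii) and (v); the remaining constraints have slack.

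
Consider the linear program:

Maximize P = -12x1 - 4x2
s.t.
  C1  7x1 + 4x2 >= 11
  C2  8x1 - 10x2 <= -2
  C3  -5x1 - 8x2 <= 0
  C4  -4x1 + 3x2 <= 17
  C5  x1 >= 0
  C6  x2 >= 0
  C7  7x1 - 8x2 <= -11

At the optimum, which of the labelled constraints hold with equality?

Extreme points and P = -12x1 - 4x2:
  (0, 11/4) → P = -11
  (11/21, 11/6) → P = -286/21
  (0, 17/3) → P = -68/3
The feasible region is unbounded (it extends along (3, 4), (8, 7)), but P strictly decreases along every unbounded feasible direction, so there is no improving ray and the maximum is attained at a vertex.

The maximum is at (0, 11/4). Substituting into each constraint, equality holds for C1 and C5; the remaining constraints have slack.

C1 and C5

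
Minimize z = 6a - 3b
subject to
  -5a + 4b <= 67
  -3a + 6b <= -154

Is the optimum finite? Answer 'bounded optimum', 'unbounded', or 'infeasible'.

unbounded

From the feasible point (-509/9, -971/18), moving in the direction (-4, -5) keeps every constraint satisfied while z decreases without bound.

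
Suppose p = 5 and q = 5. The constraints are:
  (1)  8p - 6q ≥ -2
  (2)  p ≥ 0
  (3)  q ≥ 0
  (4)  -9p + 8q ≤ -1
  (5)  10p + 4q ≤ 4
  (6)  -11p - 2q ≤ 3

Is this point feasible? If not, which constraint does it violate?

not feasible — violates (5)

Constraint (5): 10p + 4q = 70, which is not ≤ 4. All other constraints are satisfied.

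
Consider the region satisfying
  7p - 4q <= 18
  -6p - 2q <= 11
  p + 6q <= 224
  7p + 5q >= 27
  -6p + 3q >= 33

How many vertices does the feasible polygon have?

4

Intersecting each pair of boundary lines and keeping only the points that satisfy every inequality leaves:
  (-257/17, 1355/34)
  (-109/16, 239/16)
  (158/13, 459/13)
  (-28/17, 131/17)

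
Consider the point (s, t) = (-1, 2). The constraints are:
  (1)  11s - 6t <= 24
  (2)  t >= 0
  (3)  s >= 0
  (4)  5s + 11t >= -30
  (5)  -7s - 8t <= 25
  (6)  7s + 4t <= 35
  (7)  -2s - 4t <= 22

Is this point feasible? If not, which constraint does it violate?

not feasible — violates (3)

Constraint (3): s = -1, which is not ≥ 0. All other constraints are satisfied.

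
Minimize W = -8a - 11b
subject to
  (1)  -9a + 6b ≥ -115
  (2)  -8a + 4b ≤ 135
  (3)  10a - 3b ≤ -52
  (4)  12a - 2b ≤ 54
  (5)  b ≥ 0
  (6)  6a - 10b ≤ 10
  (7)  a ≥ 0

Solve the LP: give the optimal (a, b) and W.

Corner points and W = -8a - 11b:
  (197/16, 467/8) → W = -5925/8
  (0, 135/4) → W = -1485/4
  (0, 52/3) → W = -572/3

a = 197/16, b = 467/8, minimum W = -5925/8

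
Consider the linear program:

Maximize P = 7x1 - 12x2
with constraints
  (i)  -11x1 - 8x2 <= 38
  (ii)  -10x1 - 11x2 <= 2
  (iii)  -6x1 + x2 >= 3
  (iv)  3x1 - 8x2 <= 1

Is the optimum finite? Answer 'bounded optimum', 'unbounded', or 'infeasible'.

Corner points and P = 7x1 - 12x2:
  (-402/41, 358/41) → P = -7110/41
  (-35/76, 9/38) → P = -461/76
The feasible region has finitely many vertices and no improving ray; the maximum is -461/76 at (-35/76, 9/38).

bounded optimum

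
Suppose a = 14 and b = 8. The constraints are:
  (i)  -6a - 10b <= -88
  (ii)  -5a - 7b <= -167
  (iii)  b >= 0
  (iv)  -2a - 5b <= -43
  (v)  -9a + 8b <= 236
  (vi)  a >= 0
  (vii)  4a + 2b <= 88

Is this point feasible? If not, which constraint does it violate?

Constraint (ii): -5a - 7b = -126, which is not ≤ -167. All other constraints are satisfied.

not feasible — violates (ii)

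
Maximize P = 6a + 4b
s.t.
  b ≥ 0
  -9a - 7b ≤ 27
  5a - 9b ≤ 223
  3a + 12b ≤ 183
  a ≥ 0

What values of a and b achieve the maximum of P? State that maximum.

a = 1441/29, b = 82/29, maximum P = 8974/29

Extreme points and P = 6a + 4b:
  (223/5, 0) → P = 1338/5
  (0, 0) → P = 0
  (1441/29, 82/29) → P = 8974/29
  (0, 61/4) → P = 61

At the optimal vertex, 5a - 9b = 223 and 3a + 12b = 183.
Solving simultaneously gives a = 1441/29, b = 82/29.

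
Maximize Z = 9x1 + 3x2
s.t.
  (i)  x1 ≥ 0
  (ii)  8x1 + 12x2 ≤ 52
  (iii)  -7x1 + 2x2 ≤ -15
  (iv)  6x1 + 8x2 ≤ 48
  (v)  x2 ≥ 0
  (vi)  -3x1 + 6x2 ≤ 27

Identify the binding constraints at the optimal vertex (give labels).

(ii) and (v)

Extreme points and Z = 9x1 + 3x2:
  (71/25, 61/25) → Z = 822/25
  (13/2, 0) → Z = 117/2
  (15/7, 0) → Z = 135/7

The maximum is at (13/2, 0). Substituting into each constraint, equality holds for (ii) and (v); the remaining constraints have slack.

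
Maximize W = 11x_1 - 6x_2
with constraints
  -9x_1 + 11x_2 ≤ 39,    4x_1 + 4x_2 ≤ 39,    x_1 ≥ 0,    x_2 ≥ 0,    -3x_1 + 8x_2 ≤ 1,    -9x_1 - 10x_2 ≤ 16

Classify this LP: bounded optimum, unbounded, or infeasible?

bounded optimum

Feasible corners and W = 11x_1 - 6x_2:
  (39/4, 0) → W = 429/4
  (7, 11/4) → W = 121/2
  (0, 0) → W = 0
  (0, 1/8) → W = -3/4
The feasible region has finitely many vertices and no improving ray; the maximum is 429/4 at (39/4, 0).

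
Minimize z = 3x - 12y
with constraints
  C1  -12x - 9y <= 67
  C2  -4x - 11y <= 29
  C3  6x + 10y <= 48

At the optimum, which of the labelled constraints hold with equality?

C1 and C3

Corner points and z = 3x - 12y:
  (-119/24, -5/6) → z = -39/8
  (-551/33, 163/11) → z = -2507/11
  (409/13, -183/13) → z = 3423/13

The minimum is at (-551/33, 163/11). Substituting into each constraint, equality holds for C1 and C3; the remaining constraints have slack.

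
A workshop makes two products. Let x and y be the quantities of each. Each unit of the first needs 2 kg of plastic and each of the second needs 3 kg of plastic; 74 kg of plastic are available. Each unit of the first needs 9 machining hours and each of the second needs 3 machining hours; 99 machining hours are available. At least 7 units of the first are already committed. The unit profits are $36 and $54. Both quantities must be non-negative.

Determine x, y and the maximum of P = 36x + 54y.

At the optimal vertex, 9x + 3y = 99 and x = 7.
Solving simultaneously gives x = 7, y = 12.

x = 7, y = 12, maximum P = 900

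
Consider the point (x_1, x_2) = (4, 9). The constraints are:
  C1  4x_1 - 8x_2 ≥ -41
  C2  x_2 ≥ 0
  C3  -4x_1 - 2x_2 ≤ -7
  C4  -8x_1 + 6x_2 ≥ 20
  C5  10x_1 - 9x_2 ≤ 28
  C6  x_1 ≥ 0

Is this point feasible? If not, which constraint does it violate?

Constraint C1: 4x_1 - 8x_2 = -56, which is not ≥ -41. All other constraints are satisfied.

not feasible — violates C1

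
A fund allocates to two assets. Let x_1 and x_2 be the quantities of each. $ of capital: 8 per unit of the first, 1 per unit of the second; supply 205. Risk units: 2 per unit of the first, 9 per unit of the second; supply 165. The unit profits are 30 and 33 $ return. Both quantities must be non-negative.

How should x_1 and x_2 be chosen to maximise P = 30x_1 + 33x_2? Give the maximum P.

Feasible corners and P = 30x_1 + 33x_2:
  (0, 0) → P = 0
  (0, 55/3) → P = 605
  (205/8, 0) → P = 3075/4
  (24, 13) → P = 1149

x_1 = 24, x_2 = 13, maximum P = 1149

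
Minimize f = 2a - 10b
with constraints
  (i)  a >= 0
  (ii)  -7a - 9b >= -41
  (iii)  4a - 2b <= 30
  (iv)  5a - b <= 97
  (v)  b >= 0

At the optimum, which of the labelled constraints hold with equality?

Feasible corners and f = 2a - 10b:
  (0, 41/9) → f = -410/9
  (0, 0) → f = 0
  (41/7, 0) → f = 82/7

The minimum is at (0, 41/9). Substituting into each constraint, equality holds for (i) and (ii); the remaining constraints have slack.

(i) and (ii)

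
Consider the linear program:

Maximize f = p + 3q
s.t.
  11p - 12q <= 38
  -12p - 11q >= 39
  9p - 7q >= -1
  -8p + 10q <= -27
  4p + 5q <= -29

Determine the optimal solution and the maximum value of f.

Extreme points and f = p + 3q:
  (-278/31, -353/31) → f = -1337/31
  (-158/103, -471/103) → f = -1571/103
  (-199/34, -251/34) → f = -28
  (-31/16, -17/4) → f = -235/16

At the optimal vertex, -8p + 10q = -27 and 4p + 5q = -29.
Solving simultaneously gives p = -31/16, q = -17/4.

p = -31/16, q = -17/4, maximum f = -235/16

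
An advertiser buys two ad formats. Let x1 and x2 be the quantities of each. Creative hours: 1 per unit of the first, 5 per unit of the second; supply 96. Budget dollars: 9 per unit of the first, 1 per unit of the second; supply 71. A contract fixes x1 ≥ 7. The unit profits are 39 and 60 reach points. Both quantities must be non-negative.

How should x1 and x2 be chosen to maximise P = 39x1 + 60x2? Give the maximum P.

Feasible corners and P = 39x1 + 60x2:
  (71/9, 0) → P = 923/3
  (7, 0) → P = 273
  (7, 8) → P = 753

At the optimal vertex, 9x1 + x2 = 71 and x1 = 7.
Solving simultaneously gives x1 = 7, x2 = 8.

x1 = 7, x2 = 8, maximum P = 753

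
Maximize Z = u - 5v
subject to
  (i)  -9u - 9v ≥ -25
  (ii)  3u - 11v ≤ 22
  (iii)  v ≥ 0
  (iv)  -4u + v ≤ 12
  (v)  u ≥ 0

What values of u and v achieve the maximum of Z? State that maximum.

u = 25/9, v = 0, maximum Z = 25/9

Corner points and Z = u - 5v:
  (25/9, 0) → Z = 25/9
  (0, 25/9) → Z = -125/9
  (0, 0) → Z = 0

The optimum lies where -9u - 9v = -25 and v = 0.
Solving simultaneously gives u = 25/9, v = 0.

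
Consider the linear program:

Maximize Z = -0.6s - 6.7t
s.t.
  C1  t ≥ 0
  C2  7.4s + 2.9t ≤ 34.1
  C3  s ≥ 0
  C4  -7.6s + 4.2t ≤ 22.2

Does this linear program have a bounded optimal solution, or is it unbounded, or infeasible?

Extreme points and Z = -0.6s - 6.7t:
  (341/74, 0) → Z = -1023/370
  (0, 0) → Z = 0
  (1971/1328, 5293/664) → Z = -22534/415
  (0, 37/7) → Z = -2479/70
The feasible region has finitely many vertices and no improving ray; the maximum is 0 at (0, 0).

bounded optimum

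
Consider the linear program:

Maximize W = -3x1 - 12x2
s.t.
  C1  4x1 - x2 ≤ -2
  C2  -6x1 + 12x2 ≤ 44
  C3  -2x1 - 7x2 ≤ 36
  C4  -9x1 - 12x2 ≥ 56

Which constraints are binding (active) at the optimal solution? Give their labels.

C1 and C3

Corner points and W = -3x1 - 12x2:
  (-5/3, -14/3) → W = 61
  (-80/57, -206/57) → W = 904/19
  (-370/33, -64/33) → W = 626/11
  (-20/3, 1/3) → W = 16

The maximum is at (-5/3, -14/3). Substituting into each constraint, equality holds for C1 and C3; the remaining constraints have slack.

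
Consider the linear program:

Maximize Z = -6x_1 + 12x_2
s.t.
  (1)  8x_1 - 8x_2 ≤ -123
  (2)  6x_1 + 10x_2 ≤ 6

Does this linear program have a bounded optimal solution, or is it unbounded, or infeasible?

unbounded

From the feasible point (-591/64, 393/64), moving in the direction (-10, 6) keeps every constraint satisfied while Z increases without bound.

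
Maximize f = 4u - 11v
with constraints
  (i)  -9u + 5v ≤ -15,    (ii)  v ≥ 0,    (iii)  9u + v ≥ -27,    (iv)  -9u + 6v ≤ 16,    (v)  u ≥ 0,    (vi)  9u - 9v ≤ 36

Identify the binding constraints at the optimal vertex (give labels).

(ii) and (vi)

Feasible corners and f = 4u - 11v:
  (5/3, 0) → f = 20/3
  (170/9, 31) → f = -2389/9
  (4, 0) → f = 16
The feasible region is unbounded (it extends along (1, 1), (2, 3)), but f strictly decreases along every unbounded feasible direction, so there is no improving ray and the maximum is attained at a vertex.

The maximum is at (4, 0). Substituting into each constraint, equality holds for (ii) and (vi); the remaining constraints have slack.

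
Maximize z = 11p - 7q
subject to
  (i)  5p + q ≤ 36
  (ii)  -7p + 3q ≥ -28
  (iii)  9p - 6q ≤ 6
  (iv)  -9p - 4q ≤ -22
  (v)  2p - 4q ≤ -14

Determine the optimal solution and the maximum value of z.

Corner points and z = 11p - 7q:
  (74/13, 98/13) → z = 128/13
  (9/2, 23/4) → z = 37/4
  (8/11, 85/22) → z = -419/22
The feasible region is unbounded (it extends along (-4, 9), (-1, 5)), but z strictly decreases along every unbounded feasible direction, so there is no improving ray and the maximum is attained at a vertex.

p = 74/13, q = 98/13, maximum z = 128/13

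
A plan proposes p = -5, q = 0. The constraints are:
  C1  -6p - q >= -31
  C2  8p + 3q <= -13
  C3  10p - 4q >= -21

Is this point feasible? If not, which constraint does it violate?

Constraint C3: 10p - 4q = -50, which is not ≥ -21. All other constraints are satisfied.

not feasible — violates C3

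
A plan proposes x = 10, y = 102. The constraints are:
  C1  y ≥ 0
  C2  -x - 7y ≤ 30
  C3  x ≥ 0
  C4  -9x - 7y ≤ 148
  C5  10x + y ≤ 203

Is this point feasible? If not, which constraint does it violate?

feasible

C1: 102 ≥ 0 ✓
C2: -724 ≤ 30 ✓
C3: 10 ≥ 0 ✓
C4: -804 ≤ 148 ✓
C5: 202 ≤ 203 ✓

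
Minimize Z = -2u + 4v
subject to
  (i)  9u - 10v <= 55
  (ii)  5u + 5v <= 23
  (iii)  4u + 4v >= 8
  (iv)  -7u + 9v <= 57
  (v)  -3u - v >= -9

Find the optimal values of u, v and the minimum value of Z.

u = 7/2, v = -3/2, minimum Z = -13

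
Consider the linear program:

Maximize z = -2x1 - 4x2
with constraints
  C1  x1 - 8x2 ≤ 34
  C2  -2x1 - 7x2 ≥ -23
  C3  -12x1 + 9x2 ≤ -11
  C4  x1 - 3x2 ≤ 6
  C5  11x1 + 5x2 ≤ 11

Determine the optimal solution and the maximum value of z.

x1 = -7/9, x2 = -61/27, maximum z = 286/27

At the optimal vertex, -12x1 + 9x2 = -11 and x1 - 3x2 = 6.
Solving simultaneously gives x1 = -7/9, x2 = -61/27.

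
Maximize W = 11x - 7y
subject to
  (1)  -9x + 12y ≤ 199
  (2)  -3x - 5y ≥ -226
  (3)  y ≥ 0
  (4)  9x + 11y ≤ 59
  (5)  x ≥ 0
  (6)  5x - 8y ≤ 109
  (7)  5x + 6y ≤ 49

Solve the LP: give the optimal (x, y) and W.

x = 59/9, y = 0, maximum W = 649/9

At the optimal vertex, y = 0 and 9x + 11y = 59.
Solving simultaneously gives x = 59/9, y = 0.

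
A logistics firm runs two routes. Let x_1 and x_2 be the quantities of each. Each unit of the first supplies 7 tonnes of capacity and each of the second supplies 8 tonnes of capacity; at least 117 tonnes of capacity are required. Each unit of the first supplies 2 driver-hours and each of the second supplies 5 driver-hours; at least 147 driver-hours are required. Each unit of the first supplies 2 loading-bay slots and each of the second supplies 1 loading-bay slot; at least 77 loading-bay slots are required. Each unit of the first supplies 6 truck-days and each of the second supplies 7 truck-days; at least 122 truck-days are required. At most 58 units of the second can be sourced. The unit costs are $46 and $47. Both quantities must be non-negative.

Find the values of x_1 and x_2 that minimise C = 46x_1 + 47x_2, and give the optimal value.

Feasible corners and C = 46x_1 + 47x_2:
  (147/2, 0) → C = 3381
  (119/4, 35/2) → C = 2191
  (19/2, 58) → C = 3163
The feasible region is unbounded (it extends along (1, 0)), but C strictly increases along every unbounded feasible direction, so there is no improving ray and the minimum is attained at a vertex.

At the optimal vertex, 2x_1 + 5x_2 = 147 and 2x_1 + x_2 = 77.
Solving simultaneously gives x_1 = 119/4, x_2 = 35/2.

x_1 = 119/4, x_2 = 35/2, minimum C = 2191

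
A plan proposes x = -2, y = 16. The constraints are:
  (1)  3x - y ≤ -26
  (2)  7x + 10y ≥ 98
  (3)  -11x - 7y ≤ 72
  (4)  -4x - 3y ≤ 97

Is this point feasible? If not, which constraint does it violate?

not feasible — violates (1)

Constraint (1): 3x - y = -22, which is not ≤ -26. All other constraints are satisfied.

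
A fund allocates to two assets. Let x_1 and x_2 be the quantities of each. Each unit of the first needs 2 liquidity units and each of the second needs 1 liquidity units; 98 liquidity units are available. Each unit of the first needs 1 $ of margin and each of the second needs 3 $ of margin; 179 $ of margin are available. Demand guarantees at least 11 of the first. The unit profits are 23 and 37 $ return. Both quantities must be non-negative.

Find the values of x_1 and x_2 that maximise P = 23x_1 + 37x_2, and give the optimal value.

x_1 = 23, x_2 = 52, maximum P = 2453

Extreme points and P = 23x_1 + 37x_2:
  (49, 0) → P = 1127
  (11, 0) → P = 253
  (23, 52) → P = 2453
  (11, 56) → P = 2325

The optimum lies where 2x_1 + x_2 = 98 and x_1 + 3x_2 = 179.
Solving simultaneously gives x_1 = 23, x_2 = 52.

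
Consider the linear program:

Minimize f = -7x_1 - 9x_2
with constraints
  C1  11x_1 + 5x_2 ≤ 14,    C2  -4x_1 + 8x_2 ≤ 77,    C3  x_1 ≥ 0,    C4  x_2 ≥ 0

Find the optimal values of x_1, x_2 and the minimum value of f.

x_1 = 0, x_2 = 14/5, minimum f = -126/5

Vertices and f = -7x_1 - 9x_2:
  (0, 14/5) → f = -126/5
  (14/11, 0) → f = -98/11
  (0, 0) → f = 0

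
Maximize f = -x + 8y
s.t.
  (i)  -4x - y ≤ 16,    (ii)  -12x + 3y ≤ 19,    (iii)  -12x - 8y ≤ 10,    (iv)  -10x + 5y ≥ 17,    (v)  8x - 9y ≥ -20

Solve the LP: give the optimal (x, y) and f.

x = -53/50, y = 32/25, maximum f = 113/10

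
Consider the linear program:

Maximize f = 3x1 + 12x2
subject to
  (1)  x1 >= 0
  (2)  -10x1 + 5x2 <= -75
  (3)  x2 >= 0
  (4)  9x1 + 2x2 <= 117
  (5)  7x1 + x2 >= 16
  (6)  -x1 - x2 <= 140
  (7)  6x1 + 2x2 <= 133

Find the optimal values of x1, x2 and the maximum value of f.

x1 = 147/13, x2 = 99/13, maximum f = 1629/13

Feasible corners and f = 3x1 + 12x2:
  (15/2, 0) → f = 45/2
  (147/13, 99/13) → f = 1629/13
  (13, 0) → f = 39

The optimum lies where -10x1 + 5x2 = -75 and 9x1 + 2x2 = 117.
Solving simultaneously gives x1 = 147/13, x2 = 99/13.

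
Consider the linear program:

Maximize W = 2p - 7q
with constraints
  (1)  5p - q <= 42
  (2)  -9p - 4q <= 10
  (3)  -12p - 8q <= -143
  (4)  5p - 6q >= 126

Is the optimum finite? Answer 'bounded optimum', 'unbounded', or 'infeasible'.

The boundaries 5p - q = 42 and -12p - 8q = -143 meet at (479/52, 211/52), but that point violates 5p - 6q ≥ 126. Every candidate vertex is excluded by some other constraint, so the feasible region is empty.

infeasible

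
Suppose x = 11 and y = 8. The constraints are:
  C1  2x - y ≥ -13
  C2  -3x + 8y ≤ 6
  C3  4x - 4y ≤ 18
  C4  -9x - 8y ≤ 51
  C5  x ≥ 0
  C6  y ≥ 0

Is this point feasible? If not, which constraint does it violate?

Constraint C2: -3x + 8y = 31, which is not ≤ 6. All other constraints are satisfied.

not feasible — violates C2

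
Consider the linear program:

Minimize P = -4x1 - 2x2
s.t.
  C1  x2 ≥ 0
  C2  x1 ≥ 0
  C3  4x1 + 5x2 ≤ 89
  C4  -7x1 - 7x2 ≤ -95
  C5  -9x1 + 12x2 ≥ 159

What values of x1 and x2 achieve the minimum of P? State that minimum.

The optimum lies where 4x1 + 5x2 = 89 and -9x1 + 12x2 = 159.
Solving simultaneously gives x1 = 91/31, x2 = 479/31.

x1 = 91/31, x2 = 479/31, minimum P = -1322/31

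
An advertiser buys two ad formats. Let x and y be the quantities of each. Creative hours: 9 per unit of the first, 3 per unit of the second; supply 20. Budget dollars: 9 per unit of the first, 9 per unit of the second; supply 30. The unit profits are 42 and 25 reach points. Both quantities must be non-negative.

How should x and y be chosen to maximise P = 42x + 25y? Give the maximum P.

x = 5/3, y = 5/3, maximum P = 335/3

The optimum lies where 9x + 3y = 20 and 9x + 9y = 30.
Solving simultaneously gives x = 5/3, y = 5/3.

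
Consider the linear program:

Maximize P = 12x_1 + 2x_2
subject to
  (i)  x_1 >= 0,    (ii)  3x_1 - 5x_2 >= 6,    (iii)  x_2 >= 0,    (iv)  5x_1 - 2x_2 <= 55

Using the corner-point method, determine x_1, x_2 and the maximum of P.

Extreme points and P = 12x_1 + 2x_2:
  (2, 0) → P = 24
  (263/19, 135/19) → P = 3426/19
  (11, 0) → P = 132

x_1 = 263/19, x_2 = 135/19, maximum P = 3426/19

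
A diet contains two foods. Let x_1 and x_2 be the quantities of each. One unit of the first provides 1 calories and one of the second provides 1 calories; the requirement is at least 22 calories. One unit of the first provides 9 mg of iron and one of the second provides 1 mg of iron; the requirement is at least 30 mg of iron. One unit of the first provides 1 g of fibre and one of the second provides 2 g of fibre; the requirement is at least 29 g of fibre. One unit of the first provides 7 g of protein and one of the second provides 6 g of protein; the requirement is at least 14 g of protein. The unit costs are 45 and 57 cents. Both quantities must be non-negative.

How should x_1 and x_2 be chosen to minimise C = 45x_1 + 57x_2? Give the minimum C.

Vertices and C = 45x_1 + 57x_2:
  (0, 30) → C = 1710
  (29, 0) → C = 1305
  (1, 21) → C = 1242
  (15, 7) → C = 1074
The feasible region is unbounded (it extends along (0, 1), (1, 0)), but C strictly increases along every unbounded feasible direction, so there is no improving ray and the minimum is attained at a vertex.

x_1 = 15, x_2 = 7, minimum C = 1074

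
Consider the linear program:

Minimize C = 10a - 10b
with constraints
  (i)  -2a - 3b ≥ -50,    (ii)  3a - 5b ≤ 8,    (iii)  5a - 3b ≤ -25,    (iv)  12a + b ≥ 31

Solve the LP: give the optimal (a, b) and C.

a = 43/34, b = 269/17, minimum C = -2475/17

Vertices and C = 10a - 10b:
  (25/7, 100/7) → C = -750/7
  (43/34, 269/17) → C = -2475/17
  (68/41, 455/41) → C = -3870/41

The binding constraints are -2a - 3b = -50 and 12a + b = 31.
Solving simultaneously gives a = 43/34, b = 269/17.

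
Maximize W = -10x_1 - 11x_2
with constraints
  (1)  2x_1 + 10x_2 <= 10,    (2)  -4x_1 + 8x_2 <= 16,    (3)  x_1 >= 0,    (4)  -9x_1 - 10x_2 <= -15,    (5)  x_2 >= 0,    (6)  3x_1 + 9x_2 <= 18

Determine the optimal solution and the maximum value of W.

Extreme points and W = -10x_1 - 11x_2:
  (5/7, 6/7) → W = -116/7
  (5, 0) → W = -50
  (5/3, 0) → W = -50/3

The optimum lies where 2x_1 + 10x_2 = 10 and -9x_1 - 10x_2 = -15.
Solving simultaneously gives x_1 = 5/7, x_2 = 6/7.

x_1 = 5/7, x_2 = 6/7, maximum W = -116/7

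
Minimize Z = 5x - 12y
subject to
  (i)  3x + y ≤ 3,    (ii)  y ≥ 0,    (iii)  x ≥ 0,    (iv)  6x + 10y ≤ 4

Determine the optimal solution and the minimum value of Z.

Feasible corners and Z = 5x - 12y:
  (0, 0) → Z = 0
  (2/3, 0) → Z = 10/3
  (0, 2/5) → Z = -24/5

x = 0, y = 2/5, minimum Z = -24/5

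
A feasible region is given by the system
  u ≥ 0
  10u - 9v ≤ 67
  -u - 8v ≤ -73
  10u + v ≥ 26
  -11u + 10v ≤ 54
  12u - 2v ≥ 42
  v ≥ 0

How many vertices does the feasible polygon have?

Intersecting each pair of boundary lines and keeping only the points that satisfy every inequality leaves:
  (1193/89, 663/89)
  (1156, 1277)
  (241/49, 417/49)
  (264/49, 555/49)

4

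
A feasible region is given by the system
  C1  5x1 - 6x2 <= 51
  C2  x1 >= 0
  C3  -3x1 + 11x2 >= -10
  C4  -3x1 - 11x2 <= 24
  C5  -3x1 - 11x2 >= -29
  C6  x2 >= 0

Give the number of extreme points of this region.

4

Pairwise boundary intersections that survive every other constraint:
  (0, 29/11)
  (0, 0)
  (13/2, 19/22)
  (10/3, 0)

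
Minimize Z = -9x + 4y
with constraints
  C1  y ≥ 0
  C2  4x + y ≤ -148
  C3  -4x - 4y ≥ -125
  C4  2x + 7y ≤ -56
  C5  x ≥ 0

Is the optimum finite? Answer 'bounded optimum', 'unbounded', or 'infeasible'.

infeasible

The boundaries y = 0 and 4x + y = -148 meet at (-37, 0), but that point violates x ≥ 0. Every candidate vertex is excluded by some other constraint, so the feasible region is empty.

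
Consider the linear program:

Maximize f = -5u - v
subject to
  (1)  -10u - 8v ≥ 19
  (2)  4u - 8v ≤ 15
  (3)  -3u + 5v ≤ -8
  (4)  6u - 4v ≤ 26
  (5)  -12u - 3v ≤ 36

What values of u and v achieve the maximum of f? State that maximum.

u = -52/23, v = -68/23, maximum f = 328/23

Corner points and f = -5u - v:
  (-2/7, -113/56) → f = 193/56
  (-31/74, -137/74) → f = 146/37
  (-9/4, -3) → f = 57/4
  (-52/23, -68/23) → f = 328/23

The binding constraints are -3u + 5v = -8 and -12u - 3v = 36.
Solving simultaneously gives u = -52/23, v = -68/23.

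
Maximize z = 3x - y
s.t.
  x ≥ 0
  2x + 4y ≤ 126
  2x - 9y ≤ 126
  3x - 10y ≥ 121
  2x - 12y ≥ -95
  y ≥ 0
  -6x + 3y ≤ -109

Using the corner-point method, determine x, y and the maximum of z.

Vertices and z = 3x - y:
  (63, 0) → z = 189
  (109/2, 17/4) → z = 637/4
  (121/3, 0) → z = 121

The optimum lies where 2x + 4y = 126 and 2x - 9y = 126.
Solving simultaneously gives x = 63, y = 0.

x = 63, y = 0, maximum z = 189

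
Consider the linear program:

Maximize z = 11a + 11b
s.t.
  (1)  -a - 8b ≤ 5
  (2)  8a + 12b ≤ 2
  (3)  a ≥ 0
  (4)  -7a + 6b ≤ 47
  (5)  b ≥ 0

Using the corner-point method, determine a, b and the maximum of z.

Vertices and z = 11a + 11b:
  (0, 1/6) → z = 11/6
  (1/4, 0) → z = 11/4
  (0, 0) → z = 0

The optimum lies where 8a + 12b = 2 and b = 0.
Solving simultaneously gives a = 1/4, b = 0.

a = 1/4, b = 0, maximum z = 11/4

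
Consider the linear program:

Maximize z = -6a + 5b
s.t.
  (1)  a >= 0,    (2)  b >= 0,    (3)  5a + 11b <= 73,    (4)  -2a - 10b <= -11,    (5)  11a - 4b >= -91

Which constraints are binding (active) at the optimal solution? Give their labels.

(1) and (3)

Extreme points and z = -6a + 5b:
  (0, 73/11) → z = 365/11
  (0, 11/10) → z = 11/2
  (73/5, 0) → z = -438/5
  (11/2, 0) → z = -33

The maximum is at (0, 73/11). Substituting into each constraint, equality holds for (1) and (3); the remaining constraints have slack.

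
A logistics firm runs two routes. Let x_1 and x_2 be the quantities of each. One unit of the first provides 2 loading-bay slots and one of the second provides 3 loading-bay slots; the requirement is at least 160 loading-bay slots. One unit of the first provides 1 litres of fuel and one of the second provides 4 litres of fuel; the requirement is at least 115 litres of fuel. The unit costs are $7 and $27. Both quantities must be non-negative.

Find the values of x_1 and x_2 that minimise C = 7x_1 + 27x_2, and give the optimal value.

Feasible corners and C = 7x_1 + 27x_2:
  (0, 160/3) → C = 1440
  (115, 0) → C = 805
  (59, 14) → C = 791
The feasible region is unbounded (it extends along (0, 1), (1, 0)), but C strictly increases along every unbounded feasible direction, so there is no improving ray and the minimum is attained at a vertex.

The optimum lies where 2x_1 + 3x_2 = 160 and x_1 + 4x_2 = 115.
Solving simultaneously gives x_1 = 59, x_2 = 14.

x_1 = 59, x_2 = 14, minimum C = 791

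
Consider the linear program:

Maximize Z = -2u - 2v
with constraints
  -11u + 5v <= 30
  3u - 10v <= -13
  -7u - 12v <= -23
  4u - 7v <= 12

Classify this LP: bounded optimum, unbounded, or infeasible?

bounded optimum

Feasible corners and Z = -2u - 2v:
  (-245/167, 463/167) → Z = -436/167
  (37/53, 80/53) → Z = -234/53
  (211/19, 88/19) → Z = -598/19
The feasible region has finitely many vertices and no improving ray; the maximum is -436/167 at (-245/167, 463/167).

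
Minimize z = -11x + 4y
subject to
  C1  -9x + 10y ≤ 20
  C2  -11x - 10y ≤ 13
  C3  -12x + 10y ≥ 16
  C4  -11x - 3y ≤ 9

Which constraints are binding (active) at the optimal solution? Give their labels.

C1 and C3

Extreme points and z = -11x + 4y:
  (4/3, 16/5) → z = -28/15
  (-150/137, 139/137) → z = 2206/137
  (-69/73, 34/73) → z = 895/73

The minimum is at (4/3, 16/5). Substituting into each constraint, equality holds for C1 and C3; the remaining constraints have slack.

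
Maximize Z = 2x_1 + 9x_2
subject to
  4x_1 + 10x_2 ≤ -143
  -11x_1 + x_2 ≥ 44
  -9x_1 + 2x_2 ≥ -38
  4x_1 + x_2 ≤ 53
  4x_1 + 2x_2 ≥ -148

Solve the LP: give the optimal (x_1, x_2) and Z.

x_1 = -597/16, x_2 = 5/8, maximum Z = -69

Feasible corners and Z = 2x_1 + 9x_2:
  (-583/114, -1397/114) → Z = -13739/114
  (-597/16, 5/8) → Z = -69
  (-118/13, -726/13) → Z = -6770/13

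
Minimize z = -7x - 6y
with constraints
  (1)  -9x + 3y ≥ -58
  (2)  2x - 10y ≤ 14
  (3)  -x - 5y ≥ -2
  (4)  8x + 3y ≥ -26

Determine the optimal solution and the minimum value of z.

x = 9/2, y = -1/2, minimum z = -57/2

Corner points and z = -7x - 6y:
  (9/2, -1/2) → z = -57/2
  (-109/43, -82/43) → z = 1255/43
  (-136/37, 42/37) → z = 700/37

At the optimal vertex, 2x - 10y = 14 and -x - 5y = -2.
Solving simultaneously gives x = 9/2, y = -1/2.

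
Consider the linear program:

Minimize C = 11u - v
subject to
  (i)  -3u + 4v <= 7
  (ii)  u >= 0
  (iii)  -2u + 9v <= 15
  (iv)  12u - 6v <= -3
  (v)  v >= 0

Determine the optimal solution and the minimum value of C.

u = 0, v = 5/3, minimum C = -5/3

Extreme points and C = 11u - v:
  (0, 5/3) → C = -5/3
  (0, 1/2) → C = -1/2
  (21/32, 29/16) → C = 173/32

The binding constraints are u = 0 and -2u + 9v = 15.
Solving simultaneously gives u = 0, v = 5/3.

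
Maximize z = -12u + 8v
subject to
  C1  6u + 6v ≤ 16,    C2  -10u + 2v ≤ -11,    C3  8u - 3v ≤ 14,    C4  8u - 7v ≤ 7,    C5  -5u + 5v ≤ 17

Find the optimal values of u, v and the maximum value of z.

Extreme points and z = -12u + 8v:
  (49/36, 47/36) → z = -53/9
  (77/45, 43/45) → z = -116/9
  (7/6, 1/3) → z = -34/3

The binding constraints are 6u + 6v = 16 and -10u + 2v = -11.
Solving simultaneously gives u = 49/36, v = 47/36.

u = 49/36, v = 47/36, maximum z = -53/9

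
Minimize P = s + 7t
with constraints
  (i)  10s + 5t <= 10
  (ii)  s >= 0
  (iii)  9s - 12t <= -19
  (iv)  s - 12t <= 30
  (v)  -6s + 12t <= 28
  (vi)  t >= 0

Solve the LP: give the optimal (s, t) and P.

At the optimal vertex, s = 0 and 9s - 12t = -19.
Solving simultaneously gives s = 0, t = 19/12.

s = 0, t = 19/12, minimum P = 133/12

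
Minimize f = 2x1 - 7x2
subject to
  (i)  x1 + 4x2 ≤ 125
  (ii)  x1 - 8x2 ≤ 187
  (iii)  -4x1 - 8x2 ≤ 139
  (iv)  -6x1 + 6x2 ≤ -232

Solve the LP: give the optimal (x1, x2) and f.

The optimum lies where x1 + 4x2 = 125 and -6x1 + 6x2 = -232.
Solving simultaneously gives x1 = 839/15, x2 = 259/15.

x1 = 839/15, x2 = 259/15, minimum f = -9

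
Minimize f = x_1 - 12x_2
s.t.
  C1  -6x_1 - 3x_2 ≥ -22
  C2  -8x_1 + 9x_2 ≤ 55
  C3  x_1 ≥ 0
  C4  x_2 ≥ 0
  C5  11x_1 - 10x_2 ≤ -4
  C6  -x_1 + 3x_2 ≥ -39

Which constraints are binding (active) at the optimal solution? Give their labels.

C1 and C2

Feasible corners and f = x_1 - 12x_2:
  (11/26, 253/39) → f = -2013/26
  (208/93, 266/93) → f = -2984/93
  (0, 55/9) → f = -220/3
  (0, 2/5) → f = -24/5

The minimum is at (11/26, 253/39). Substituting into each constraint, equality holds for C1 and C2; the remaining constraints have slack.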